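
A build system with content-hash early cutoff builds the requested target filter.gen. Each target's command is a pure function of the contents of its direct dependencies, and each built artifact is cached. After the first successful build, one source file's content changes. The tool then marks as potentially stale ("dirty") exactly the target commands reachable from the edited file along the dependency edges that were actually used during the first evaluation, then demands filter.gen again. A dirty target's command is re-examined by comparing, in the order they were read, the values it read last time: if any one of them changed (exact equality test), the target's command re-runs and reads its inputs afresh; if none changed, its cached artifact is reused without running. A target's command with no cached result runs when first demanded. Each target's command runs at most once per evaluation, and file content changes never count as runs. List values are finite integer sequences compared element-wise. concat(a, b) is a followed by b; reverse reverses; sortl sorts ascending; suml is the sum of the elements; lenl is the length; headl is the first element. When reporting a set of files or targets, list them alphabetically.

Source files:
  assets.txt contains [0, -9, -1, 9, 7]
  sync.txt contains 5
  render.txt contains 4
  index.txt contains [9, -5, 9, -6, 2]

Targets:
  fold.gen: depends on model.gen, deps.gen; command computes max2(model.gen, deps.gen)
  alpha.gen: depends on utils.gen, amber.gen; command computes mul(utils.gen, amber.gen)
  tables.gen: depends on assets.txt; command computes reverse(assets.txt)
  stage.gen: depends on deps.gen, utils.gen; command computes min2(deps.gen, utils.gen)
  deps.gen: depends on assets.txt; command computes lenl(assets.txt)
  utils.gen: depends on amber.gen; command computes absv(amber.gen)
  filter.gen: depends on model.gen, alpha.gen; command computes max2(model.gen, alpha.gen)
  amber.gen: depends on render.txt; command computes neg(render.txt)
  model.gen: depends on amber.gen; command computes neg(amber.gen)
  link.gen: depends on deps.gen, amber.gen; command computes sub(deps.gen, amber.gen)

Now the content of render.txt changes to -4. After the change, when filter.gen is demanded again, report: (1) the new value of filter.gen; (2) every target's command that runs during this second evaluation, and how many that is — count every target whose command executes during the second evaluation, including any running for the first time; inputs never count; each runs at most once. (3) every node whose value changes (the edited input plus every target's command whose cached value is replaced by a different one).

First evaluation (everything demanded from the output):
  amber.gen = neg(4) = -4
  model.gen = neg(-4) = 4
  utils.gen = absv(-4) = 4
  alpha.gen = mul(4, -4) = -16
  filter.gen = max2(4, -16) = 4

Propagation after the edit:
  amber.gen: runs — render.txt 4->-4; result 4.
  model.gen: runs — amber.gen -4->4; result -4.
  utils.gen: runs — amber.gen -4->4; result 4 (same value as before).
  alpha.gen: runs — amber.gen -4->4; result 16.
  filter.gen: runs — model.gen 4->-4; alpha.gen -16->16; result 16.

New value of filter.gen: 16.
Target commands that run: alpha.gen, amber.gen, filter.gen, model.gen, utils.gen — 5 in total.
Values that change: alpha.gen, amber.gen, filter.gen, model.gen, render.txt.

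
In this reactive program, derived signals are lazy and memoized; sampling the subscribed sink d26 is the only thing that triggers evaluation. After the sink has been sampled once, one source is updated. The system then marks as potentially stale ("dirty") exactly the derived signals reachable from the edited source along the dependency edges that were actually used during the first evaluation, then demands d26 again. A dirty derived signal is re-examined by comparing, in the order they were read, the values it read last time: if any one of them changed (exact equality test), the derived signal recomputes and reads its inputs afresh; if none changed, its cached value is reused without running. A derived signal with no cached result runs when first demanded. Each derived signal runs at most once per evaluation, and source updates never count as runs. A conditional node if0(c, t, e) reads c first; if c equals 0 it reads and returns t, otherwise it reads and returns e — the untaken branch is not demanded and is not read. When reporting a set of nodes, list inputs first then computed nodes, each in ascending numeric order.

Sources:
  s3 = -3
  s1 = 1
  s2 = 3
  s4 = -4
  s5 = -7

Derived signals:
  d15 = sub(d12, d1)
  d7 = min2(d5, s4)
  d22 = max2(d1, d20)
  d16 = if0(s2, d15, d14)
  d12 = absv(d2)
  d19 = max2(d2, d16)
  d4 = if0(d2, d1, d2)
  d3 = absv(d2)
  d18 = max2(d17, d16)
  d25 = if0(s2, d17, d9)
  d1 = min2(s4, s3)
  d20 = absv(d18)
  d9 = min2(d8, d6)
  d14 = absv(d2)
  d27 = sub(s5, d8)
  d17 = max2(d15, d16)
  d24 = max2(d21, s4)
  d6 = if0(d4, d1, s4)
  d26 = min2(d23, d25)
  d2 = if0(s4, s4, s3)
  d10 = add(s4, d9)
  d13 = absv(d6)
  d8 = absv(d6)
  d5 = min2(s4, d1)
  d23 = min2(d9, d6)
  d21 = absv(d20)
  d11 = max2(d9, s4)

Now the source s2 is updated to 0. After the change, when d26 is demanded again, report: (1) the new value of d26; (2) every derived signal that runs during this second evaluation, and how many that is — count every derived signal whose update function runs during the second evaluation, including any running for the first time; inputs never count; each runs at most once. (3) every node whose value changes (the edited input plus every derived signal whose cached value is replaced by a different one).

First demand of the output computes:
  d2 = if0(s4=-4 -> else branch s3) = -3
  d4 = if0(d2=-3 -> else branch d2) = -3
  d6 = if0(d4=-3 -> else branch s4) = -4
  d8 = absv(-4) = 4
  d9 = min2(4, -4) = -4
  d23 = min2(-4, -4) = -4
  d25 = if0(s2=3 -> else branch d9) = -4
  d26 = min2(-4, -4) = -4

After the edit, cleaning proceeds:
  d1: had never run; runs now, result -4.
  d12: had never run; runs now, result 3.
  d15: had never run; runs now, result 7.
  d16: had never run; runs now, result 7.
  d17: had never run; runs now, result 7.
  d25: a read changed (s2 3->0) — executes, giving 7.
  d26: a read changed (d25 -4->7) — executes, giving -4 — identical to its old value.

Note the branch switch — d1, d12, d15, d16, d17 had no cache and run now for the first time.

Demanding d26 again yields -4.
7 derived signals run: d1, d12, d15, d16, d17, d25, d26.
The nodes whose values change: s2, d25.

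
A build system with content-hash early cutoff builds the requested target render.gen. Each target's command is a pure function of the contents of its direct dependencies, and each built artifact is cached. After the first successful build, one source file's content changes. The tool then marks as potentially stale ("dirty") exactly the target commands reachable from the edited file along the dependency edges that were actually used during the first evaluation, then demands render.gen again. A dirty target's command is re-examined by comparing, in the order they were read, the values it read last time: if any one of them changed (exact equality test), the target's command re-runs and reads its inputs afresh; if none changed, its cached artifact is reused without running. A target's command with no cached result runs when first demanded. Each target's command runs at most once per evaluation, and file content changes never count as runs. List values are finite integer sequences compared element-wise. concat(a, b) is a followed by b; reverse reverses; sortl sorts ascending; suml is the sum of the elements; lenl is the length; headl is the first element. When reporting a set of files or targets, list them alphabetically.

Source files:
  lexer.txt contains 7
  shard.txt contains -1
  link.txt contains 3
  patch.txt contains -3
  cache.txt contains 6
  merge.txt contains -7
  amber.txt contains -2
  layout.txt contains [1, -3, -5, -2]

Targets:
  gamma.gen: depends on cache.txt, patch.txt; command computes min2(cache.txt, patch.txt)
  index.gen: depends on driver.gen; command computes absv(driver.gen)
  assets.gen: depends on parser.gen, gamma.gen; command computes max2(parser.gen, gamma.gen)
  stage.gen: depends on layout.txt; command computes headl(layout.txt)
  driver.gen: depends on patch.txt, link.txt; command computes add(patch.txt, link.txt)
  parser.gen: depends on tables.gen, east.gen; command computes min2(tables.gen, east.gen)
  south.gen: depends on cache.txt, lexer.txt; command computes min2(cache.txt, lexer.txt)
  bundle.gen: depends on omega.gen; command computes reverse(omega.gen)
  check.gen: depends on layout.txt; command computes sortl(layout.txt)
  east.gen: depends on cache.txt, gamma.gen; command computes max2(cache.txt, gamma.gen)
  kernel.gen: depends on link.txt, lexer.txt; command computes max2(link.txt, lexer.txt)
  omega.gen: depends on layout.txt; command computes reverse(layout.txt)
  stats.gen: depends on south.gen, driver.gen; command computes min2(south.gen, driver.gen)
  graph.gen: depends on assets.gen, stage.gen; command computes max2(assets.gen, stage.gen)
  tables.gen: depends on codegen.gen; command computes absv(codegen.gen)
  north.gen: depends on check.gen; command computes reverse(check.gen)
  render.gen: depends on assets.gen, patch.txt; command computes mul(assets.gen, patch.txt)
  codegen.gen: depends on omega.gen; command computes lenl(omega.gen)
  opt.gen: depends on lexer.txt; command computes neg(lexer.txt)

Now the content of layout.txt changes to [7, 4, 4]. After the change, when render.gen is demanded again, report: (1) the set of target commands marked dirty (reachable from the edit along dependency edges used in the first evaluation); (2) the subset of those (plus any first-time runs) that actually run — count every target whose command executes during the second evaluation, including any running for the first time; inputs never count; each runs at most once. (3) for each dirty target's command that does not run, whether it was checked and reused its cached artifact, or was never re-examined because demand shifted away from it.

First evaluation (everything demanded from the output):
  gamma.gen = min2(6, -3) = -3
  east.gen = max2(6, -3) = 6
  omega.gen = reverse([1, -3, -5, -2]) = [-2, -5, -3, 1]
  codegen.gen = lenl([-2, -5, -3, 1]) = 4
  tables.gen = absv(4) = 4
  parser.gen = min2(4, 6) = 4
  assets.gen = max2(4, -3) = 4
  render.gen = mul(4, -3) = -12

Propagation after the edit:
  omega.gen: runs — layout.txt [1, -3, -5, -2]->[7, 4, 4]; result [4, 4, 7].
  codegen.gen: runs — omega.gen [-2, -5, -3, 1]->[4, 4, 7]; result 3.
  tables.gen: runs — codegen.gen 4->3; result 3.
  parser.gen: runs — tables.gen 4->3; result 3.
  assets.gen: runs — parser.gen 4->3; result 3.
  render.gen: runs — assets.gen 4->3; result -9.

Marked dirty: assets.gen, codegen.gen, omega.gen, parser.gen, render.gen, tables.gen.
Target commands that run: assets.gen, codegen.gen, omega.gen, parser.gen, render.gen, tables.gen — 6 in total.
Every dirty target's command ran.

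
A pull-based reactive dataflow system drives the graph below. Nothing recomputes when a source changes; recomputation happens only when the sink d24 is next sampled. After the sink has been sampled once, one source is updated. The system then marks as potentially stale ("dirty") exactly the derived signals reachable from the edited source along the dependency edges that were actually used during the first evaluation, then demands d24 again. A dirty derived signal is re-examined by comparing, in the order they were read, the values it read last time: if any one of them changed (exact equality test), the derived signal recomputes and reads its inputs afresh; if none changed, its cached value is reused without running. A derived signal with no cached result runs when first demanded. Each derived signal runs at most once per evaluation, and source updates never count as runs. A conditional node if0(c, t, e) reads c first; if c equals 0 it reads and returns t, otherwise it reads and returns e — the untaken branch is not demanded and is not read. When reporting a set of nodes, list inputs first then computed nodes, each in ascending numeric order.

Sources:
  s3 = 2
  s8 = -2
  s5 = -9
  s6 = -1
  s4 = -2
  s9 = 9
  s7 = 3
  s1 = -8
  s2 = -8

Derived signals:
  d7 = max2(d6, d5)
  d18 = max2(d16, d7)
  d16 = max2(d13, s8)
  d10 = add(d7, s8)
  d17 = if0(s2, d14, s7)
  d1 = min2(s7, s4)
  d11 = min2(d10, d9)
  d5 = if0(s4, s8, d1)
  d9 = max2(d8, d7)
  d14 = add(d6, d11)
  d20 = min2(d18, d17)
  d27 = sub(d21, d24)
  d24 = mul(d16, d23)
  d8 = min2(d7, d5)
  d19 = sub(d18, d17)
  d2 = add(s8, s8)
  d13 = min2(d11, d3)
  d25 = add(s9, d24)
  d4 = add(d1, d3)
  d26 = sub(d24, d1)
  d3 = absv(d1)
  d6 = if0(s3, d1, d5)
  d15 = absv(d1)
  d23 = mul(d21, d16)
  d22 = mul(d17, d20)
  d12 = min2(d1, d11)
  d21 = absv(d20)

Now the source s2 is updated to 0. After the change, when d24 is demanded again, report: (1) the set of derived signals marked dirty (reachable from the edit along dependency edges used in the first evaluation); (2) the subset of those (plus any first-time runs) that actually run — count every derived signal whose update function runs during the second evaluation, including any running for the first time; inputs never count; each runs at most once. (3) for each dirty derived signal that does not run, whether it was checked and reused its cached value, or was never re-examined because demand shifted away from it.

First evaluation (everything demanded from the output):
  d1 = min2(3, -2) = -2
  d3 = absv(-2) = 2
  d5 = if0(s4=-2 -> else branch d1) = -2
  d6 = if0(s3=2 -> else branch d5) = -2
  d7 = max2(-2, -2) = -2
  d8 = min2(-2, -2) = -2
  d9 = max2(-2, -2) = -2
  d10 = add(-2, -2) = -4
  d11 = min2(-4, -2) = -4
  d13 = min2(-4, 2) = -4
  d16 = max2(-4, -2) = -2
  d17 = if0(s2=-8 -> else branch s7) = 3
  d18 = max2(-2, -2) = -2
  d20 = min2(-2, 3) = -2
  d21 = absv(-2) = 2
  d23 = mul(2, -2) = -4
  d24 = mul(-2, -4) = 8

Propagation after the edit:
  d14: demanded for the first time — runs, produces -6.
  d17: runs — s2 -8->0; result -6.
  d20: runs — d17 3->-6; result -6.
  d21: runs — d20 -2->-6; result 6.
  d23: runs — d21 2->6; result -12.
  d24: runs — d23 -4->-12; result 24.

Key observation: a condition flipped, so demand reaches new nodes — d14 runs for the first time.

Marked dirty: d17, d20, d21, d23, d24.
Derived signals that run: d14, d17, d20, d21, d23, d24 — 6 in total.
Every dirty derived signal ran.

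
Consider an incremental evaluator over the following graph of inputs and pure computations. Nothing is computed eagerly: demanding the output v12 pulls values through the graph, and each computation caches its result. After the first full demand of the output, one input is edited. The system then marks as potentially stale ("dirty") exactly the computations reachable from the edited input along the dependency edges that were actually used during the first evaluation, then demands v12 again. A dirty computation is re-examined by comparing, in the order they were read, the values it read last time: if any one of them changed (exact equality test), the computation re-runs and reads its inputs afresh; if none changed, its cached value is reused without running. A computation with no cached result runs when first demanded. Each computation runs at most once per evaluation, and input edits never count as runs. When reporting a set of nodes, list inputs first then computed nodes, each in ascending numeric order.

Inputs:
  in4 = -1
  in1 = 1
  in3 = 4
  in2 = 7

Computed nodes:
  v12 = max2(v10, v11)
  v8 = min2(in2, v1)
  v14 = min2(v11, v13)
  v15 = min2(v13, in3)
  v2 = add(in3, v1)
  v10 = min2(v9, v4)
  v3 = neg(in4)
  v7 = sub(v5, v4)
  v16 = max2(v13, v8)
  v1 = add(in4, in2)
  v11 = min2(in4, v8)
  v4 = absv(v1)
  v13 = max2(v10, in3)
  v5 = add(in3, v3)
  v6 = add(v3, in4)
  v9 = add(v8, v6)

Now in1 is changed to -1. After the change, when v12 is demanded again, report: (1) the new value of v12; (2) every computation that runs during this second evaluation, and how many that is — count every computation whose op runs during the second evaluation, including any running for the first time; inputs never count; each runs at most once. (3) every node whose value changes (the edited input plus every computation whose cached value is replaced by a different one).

Initial pass — values computed on the first demand:
  v1 = add(-1, 7) = 6
  v3 = neg(-1) = 1
  v4 = absv(6) = 6
  v6 = add(1, -1) = 0
  v8 = min2(7, 6) = 6
  v9 = add(6, 0) = 6
  v10 = min2(6, 6) = 6
  v11 = min2(-1, 6) = -1
  v12 = max2(6, -1) = 6

Second demand — change propagation:
  no demanded computation ever read in1, so the edit dirties nothing and nothing runs.

The important point: nothing the output needs ever reads in1, so the edit is invisible to it.

v12 now evaluates to 6.
Run set: none (0 run).
Changed values: in1.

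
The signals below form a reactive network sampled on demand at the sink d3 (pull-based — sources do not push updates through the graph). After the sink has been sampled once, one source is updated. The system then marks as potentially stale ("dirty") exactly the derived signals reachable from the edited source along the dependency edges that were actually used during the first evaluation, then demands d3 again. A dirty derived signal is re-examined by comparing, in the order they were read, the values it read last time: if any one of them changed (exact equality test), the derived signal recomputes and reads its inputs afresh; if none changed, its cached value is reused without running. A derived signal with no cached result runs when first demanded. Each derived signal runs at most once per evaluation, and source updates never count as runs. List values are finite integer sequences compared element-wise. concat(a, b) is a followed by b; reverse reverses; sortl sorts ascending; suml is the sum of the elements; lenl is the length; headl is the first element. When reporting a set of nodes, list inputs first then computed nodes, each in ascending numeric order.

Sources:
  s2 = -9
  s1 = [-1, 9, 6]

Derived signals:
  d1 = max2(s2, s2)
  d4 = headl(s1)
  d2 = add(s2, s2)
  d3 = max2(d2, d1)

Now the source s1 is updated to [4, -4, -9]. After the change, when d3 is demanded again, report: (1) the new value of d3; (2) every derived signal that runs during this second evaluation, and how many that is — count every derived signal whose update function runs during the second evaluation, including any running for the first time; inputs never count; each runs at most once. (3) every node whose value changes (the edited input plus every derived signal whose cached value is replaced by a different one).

Initial pass — values computed on the first demand:
  d1 = max2(-9, -9) = -9
  d2 = add(-9, -9) = -18
  d3 = max2(-18, -9) = -9

Second demand — change propagation:
  no demanded computation ever read s1, so the edit dirties nothing and nothing runs.

The important point: nothing the output needs ever reads s1, so the edit is invisible to it.

d3 now evaluates to -9.
Run set: none (0 run).
Changed values: s1.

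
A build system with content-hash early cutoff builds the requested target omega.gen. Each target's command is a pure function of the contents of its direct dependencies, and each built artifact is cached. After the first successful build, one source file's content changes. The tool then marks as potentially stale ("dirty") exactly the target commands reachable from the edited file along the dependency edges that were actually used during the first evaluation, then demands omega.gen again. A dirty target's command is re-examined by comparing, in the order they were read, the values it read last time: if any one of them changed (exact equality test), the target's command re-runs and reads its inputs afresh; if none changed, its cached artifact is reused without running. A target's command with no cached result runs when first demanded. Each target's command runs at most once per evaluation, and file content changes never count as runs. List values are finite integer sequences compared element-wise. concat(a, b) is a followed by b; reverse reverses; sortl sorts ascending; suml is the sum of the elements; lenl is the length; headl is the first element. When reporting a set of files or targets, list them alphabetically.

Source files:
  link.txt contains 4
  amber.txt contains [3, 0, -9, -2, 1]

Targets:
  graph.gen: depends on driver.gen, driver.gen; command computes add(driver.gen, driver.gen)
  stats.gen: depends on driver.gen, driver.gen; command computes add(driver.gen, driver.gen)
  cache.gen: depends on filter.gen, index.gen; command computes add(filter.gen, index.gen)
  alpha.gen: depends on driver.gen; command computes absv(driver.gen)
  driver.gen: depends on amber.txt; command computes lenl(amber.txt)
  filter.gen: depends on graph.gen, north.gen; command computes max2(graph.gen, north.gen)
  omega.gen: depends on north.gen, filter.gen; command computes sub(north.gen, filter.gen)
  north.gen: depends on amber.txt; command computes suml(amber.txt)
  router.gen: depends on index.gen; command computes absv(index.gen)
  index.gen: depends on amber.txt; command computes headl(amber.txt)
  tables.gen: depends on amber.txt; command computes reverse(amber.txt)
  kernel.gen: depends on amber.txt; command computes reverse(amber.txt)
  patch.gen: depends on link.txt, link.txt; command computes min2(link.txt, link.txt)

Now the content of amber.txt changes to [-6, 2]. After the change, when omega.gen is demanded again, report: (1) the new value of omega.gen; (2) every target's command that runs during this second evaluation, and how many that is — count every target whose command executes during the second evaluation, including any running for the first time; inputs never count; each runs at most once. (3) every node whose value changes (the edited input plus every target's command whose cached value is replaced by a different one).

First evaluation (everything demanded from the output):
  driver.gen = lenl([3, 0, -9, -2, 1]) = 5
  graph.gen = add(5, 5) = 10
  north.gen = suml([3, 0, -9, -2, 1]) = -7
  filter.gen = max2(10, -7) = 10
  omega.gen = sub(-7, 10) = -17

Propagation after the edit:
  driver.gen: runs — amber.txt [3, 0, -9, -2, 1]->[-6, 2]; result 2.
  graph.gen: runs — driver.gen 5->2; driver.gen 5->2; result 4.
  north.gen: runs — amber.txt [3, 0, -9, -2, 1]->[-6, 2]; result -4.
  filter.gen: runs — graph.gen 10->4; north.gen -7->-4; result 4.
  omega.gen: runs — north.gen -7->-4; filter.gen 10->4; result -8.

New value of omega.gen: -8.
Target commands that run: driver.gen, filter.gen, graph.gen, north.gen, omega.gen — 5 in total.
Values that change: amber.txt, driver.gen, filter.gen, graph.gen, north.gen, omega.gen.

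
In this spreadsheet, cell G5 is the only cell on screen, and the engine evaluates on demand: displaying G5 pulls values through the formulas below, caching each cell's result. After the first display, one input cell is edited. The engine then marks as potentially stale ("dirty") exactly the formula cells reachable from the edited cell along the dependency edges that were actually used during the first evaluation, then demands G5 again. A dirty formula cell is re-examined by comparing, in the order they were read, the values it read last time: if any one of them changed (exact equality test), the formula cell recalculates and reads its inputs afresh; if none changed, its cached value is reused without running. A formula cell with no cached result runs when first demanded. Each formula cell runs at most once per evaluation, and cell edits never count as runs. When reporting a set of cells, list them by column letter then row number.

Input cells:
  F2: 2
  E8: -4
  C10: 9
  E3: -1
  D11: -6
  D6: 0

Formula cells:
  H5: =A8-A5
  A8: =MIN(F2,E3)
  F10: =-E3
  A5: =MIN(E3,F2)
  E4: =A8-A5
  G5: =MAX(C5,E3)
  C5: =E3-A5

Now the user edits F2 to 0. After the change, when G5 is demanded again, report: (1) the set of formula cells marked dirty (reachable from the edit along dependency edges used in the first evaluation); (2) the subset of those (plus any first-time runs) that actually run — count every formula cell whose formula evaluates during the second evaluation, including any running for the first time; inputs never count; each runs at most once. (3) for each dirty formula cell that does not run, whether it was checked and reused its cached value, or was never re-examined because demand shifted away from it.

Dirty set: A5, C5, G5.
Run set: A5 (1 run).
Re-examined without running (cache reused): C5, G5.
The important point: A5 recomputes to an identical value, and the output ends up unchanged.

Initial pass — values computed on the first demand:
  A5 = MIN(-1, 2) = -1
  C5 = -1 - -1 = 0
  G5 = MAX(0, -1) = 0

Second demand — change propagation:
  A5: re-runs because F2 2->0; new result -1 (unchanged).
  C5: re-examined; everything it read last time is the same (E3 unchanged, A5 unchanged) — cache 0 kept, no run.
  G5: re-examined; everything it read last time is the same (C5 unchanged, E3 unchanged) — cache 0 kept, no run.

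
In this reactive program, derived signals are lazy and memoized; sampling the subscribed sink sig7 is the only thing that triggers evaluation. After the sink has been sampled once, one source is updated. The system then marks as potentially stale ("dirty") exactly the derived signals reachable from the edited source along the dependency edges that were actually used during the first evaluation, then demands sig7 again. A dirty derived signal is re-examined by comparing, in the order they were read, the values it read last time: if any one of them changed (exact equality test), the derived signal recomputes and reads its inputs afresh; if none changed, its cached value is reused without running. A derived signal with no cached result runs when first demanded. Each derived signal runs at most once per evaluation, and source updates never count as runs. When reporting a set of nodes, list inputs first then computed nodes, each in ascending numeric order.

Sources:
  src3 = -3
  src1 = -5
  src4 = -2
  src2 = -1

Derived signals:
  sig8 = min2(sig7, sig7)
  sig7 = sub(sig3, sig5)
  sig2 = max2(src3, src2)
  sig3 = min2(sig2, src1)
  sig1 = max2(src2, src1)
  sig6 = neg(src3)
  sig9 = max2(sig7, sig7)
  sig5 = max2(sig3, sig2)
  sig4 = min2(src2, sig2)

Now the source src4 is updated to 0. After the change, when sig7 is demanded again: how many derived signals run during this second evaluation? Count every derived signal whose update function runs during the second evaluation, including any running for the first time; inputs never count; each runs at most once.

First demand of the output computes:
  sig2 = max2(-3, -1) = -1
  sig3 = min2(-1, -5) = -5
  sig5 = max2(-5, -1) = -1
  sig7 = sub(-5, -1) = -4

After the edit, cleaning proceeds:
  no node depends on src4 at all; the second demand re-runs nothing.

Note the shortcut — nothing in the graph depends on src4 at all, so no recomputation happens.

0 derived signals run: none.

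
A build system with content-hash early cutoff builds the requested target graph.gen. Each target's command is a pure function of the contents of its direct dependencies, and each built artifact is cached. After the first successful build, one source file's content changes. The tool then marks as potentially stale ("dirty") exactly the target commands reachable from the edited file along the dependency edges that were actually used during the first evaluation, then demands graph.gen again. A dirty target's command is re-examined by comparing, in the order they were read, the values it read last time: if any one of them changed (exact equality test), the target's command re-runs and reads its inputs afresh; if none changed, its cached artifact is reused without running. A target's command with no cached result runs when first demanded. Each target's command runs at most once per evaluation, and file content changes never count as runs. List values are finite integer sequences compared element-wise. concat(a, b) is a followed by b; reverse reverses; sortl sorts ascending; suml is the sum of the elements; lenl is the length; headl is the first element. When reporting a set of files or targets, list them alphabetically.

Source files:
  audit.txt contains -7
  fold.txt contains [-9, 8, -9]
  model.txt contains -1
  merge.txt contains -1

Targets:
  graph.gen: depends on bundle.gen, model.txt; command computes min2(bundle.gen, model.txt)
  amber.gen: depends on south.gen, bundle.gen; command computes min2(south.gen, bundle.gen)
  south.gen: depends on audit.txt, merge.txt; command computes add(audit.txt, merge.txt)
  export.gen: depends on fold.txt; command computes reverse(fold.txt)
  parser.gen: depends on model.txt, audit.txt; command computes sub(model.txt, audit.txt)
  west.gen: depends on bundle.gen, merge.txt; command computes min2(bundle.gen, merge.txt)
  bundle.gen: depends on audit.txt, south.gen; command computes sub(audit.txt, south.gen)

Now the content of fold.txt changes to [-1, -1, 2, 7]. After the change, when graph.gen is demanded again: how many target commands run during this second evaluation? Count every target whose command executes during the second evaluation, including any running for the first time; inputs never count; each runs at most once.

Target commands that run: none — 0 in total.
Key observation: fold.txt is never demanded by the output, so the edit triggers no recomputation at all.

First evaluation (everything demanded from the output):
  south.gen = add(-7, -1) = -8
  bundle.gen = sub(-7, -8) = 1
  graph.gen = min2(1, -1) = -1

Propagation after the edit:
  fold.txt feeds no computation that the output demands — nothing is marked dirty and nothing runs.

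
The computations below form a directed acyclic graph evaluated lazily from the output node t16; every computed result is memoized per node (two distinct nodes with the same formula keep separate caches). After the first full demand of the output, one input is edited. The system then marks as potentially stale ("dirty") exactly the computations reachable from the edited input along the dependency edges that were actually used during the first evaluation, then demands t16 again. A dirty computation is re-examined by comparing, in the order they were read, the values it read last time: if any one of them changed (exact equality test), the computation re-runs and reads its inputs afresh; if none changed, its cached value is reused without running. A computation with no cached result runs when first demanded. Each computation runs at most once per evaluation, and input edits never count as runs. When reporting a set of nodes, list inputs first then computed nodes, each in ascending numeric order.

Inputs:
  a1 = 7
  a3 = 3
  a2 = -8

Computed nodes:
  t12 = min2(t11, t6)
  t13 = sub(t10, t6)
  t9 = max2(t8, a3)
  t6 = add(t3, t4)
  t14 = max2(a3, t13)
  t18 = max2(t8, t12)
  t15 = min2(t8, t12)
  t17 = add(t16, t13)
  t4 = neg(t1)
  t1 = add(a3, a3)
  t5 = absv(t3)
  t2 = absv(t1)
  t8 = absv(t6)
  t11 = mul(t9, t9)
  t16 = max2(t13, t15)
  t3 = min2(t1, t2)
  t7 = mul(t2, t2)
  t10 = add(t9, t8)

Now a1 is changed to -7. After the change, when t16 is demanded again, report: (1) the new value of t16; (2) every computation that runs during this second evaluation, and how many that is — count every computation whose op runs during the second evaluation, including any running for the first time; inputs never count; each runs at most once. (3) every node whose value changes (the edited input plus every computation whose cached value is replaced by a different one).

First demand of the output computes:
  t1 = add(3, 3) = 6
  t2 = absv(6) = 6
  t3 = min2(6, 6) = 6
  t4 = neg(6) = -6
  t6 = add(6, -6) = 0
  t8 = absv(0) = 0
  t9 = max2(0, 3) = 3
  t10 = add(3, 0) = 3
  t11 = mul(3, 3) = 9
  t12 = min2(9, 0) = 0
  t13 = sub(3, 0) = 3
  t15 = min2(0, 0) = 0
  t16 = max2(3, 0) = 3

After the edit, cleaning proceeds:
  no node depends on a1 at all; the second demand re-runs nothing.

Note the shortcut — nothing in the graph depends on a1 at all, so no recomputation happens.

Demanding t16 again yields 3.
0 computations run: none.
The nodes whose values change: a1.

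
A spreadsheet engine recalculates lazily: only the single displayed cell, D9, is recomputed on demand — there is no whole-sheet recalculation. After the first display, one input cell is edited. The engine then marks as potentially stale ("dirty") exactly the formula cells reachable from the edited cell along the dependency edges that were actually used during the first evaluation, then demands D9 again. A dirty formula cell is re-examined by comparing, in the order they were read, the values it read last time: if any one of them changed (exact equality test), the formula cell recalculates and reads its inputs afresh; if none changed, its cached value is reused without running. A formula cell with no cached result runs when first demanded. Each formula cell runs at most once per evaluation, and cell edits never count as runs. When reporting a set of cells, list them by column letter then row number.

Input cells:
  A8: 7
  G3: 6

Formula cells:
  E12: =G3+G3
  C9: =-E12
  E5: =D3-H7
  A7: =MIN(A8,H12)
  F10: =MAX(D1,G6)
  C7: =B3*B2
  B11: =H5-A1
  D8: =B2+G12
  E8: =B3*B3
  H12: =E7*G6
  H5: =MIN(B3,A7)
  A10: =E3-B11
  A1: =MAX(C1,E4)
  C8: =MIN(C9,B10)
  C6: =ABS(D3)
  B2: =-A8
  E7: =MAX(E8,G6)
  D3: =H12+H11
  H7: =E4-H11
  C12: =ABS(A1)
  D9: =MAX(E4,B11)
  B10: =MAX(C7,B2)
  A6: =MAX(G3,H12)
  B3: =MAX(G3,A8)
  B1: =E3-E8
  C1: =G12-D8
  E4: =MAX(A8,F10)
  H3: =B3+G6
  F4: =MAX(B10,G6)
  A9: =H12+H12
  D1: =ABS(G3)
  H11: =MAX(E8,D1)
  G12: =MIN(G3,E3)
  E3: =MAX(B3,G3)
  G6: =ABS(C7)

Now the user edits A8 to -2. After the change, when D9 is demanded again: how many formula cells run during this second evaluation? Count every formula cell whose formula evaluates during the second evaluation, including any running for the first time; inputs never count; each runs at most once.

First evaluation (everything demanded from the output):
  B2 = -(7) = -7
  B3 = MAX(6, 7) = 7
  C7 = 7 * -7 = -49
  D1 = ABS(6) = 6
  E3 = MAX(7, 6) = 7
  E8 = 7 * 7 = 49
  G6 = ABS(-49) = 49
  E7 = MAX(49, 49) = 49
  F10 = MAX(6, 49) = 49
  E4 = MAX(7, 49) = 49
  G12 = MIN(6, 7) = 6
  D8 = -7 + 6 = -1
  C1 = 6 - -1 = 7
  A1 = MAX(7, 49) = 49
  H12 = 49 * 49 = 2401
  A7 = MIN(7, 2401) = 7
  H5 = MIN(7, 7) = 7
  B11 = 7 - 49 = -42
  D9 = MAX(49, -42) = 49

Propagation after the edit:
  B2: runs — A8 7->-2; result 2.
  B3: runs — A8 7->-2; result 6.
  C7: runs — B3 7->6; B2 -7->2; result 12.
  E3: runs — B3 7->6; result 6.
  E8: runs — B3 7->6; B3 7->6; result 36.
  G6: runs — C7 -49->12; result 12.
  E7: runs — E8 49->36; G6 49->12; result 36.
  F10: runs — G6 49->12; result 12.
  E4: runs — A8 7->-2; F10 49->12; result 12.
  G12: runs — E3 7->6; result 6 (same value as before).
  D8: runs — B2 -7->2; result 8.
  C1: runs — D8 -1->8; result -2.
  A1: runs — C1 7->-2; E4 49->12; result 12.
  H12: runs — E7 49->36; G6 49->12; result 432.
  A7: runs — A8 7->-2; H12 2401->432; result -2.
  H5: runs — B3 7->6; A7 7->-2; result -2.
  B11: runs — H5 7->-2; A1 49->12; result -14.
  D9: runs — E4 49->12; B11 -42->-14; result 12.

Formula cells that run: A1, A7, B2, B3, B11, C1, C7, D8, D9, E3, E4, E7, E8, F10, G6, G12, H5, H12 — 18 in total.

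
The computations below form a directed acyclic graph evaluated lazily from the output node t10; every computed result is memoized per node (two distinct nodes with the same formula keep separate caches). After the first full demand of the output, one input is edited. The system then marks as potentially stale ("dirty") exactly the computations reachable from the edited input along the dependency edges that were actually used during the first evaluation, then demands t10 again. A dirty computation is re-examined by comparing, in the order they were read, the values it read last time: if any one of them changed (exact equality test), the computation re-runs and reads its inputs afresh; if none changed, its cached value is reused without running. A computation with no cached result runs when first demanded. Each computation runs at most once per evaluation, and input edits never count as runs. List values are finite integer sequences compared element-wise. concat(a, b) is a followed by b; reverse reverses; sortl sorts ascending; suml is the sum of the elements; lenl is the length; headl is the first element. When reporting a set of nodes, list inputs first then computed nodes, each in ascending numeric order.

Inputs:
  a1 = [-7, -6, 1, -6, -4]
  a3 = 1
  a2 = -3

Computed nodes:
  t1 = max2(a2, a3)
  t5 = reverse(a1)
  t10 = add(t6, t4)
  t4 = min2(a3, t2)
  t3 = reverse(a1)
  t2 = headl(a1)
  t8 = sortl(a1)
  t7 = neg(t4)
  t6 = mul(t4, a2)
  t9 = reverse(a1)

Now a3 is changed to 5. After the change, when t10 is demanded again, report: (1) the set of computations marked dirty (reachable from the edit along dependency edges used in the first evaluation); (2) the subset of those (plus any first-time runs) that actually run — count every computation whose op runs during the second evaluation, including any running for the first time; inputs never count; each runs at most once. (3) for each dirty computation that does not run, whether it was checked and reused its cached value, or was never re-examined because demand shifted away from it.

The edit dirties: t4, t6, t10.
1 computations run: t4.
Cache hits after checking: t6, t10.
Note the absorption at t4: it re-runs yet its value is the same, leaving the output's value untouched.

First demand of the output computes:
  t2 = headl([-7, -6, 1, -6, -4]) = -7
  t4 = min2(1, -7) = -7
  t6 = mul(-7, -3) = 21
  t10 = add(21, -7) = 14

After the edit, cleaning proceeds:
  t4: a read changed (a3 1->5) — executes, giving -7 — identical to its old value.
  t6: dirty, but its reads are unchanged (t4 unchanged, a2 unchanged); cached 21 stands.
  t10: dirty, but its reads are unchanged (t6 unchanged, t4 unchanged); cached 14 stands.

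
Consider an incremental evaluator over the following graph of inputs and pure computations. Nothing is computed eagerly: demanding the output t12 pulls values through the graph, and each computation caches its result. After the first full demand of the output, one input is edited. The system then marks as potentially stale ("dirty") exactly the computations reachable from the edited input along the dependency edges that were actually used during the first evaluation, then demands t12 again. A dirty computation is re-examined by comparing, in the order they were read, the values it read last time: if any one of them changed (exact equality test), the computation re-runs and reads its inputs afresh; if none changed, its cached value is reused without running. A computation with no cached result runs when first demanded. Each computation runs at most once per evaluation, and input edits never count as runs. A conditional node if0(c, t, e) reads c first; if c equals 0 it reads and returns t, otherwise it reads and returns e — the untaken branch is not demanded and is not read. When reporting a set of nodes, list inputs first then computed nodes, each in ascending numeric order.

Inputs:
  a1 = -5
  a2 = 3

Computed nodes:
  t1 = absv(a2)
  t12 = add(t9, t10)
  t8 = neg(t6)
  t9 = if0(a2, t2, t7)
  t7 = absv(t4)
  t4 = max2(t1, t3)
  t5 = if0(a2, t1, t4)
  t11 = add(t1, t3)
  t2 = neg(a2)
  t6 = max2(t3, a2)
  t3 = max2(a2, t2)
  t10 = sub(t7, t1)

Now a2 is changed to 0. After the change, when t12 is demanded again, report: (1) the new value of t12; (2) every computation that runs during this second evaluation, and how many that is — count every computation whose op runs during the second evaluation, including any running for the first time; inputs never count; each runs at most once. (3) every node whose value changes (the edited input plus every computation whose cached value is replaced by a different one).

Initial pass — values computed on the first demand:
  t1 = absv(3) = 3
  t2 = neg(3) = -3
  t3 = max2(3, -3) = 3
  t4 = max2(3, 3) = 3
  t7 = absv(3) = 3
  t9 = if0(a2=3 -> else branch t7) = 3
  t10 = sub(3, 3) = 0
  t12 = add(3, 0) = 3

Second demand — change propagation:
  t1: re-runs because a2 3->0; new result 0.
  t2: re-runs because a2 3->0; new result 0.
  t3: re-runs because a2 3->0; t2 -3->0; new result 0.
  t4: re-runs because t1 3->0; t3 3->0; new result 0.
  t7: re-runs because t4 3->0; new result 0.
  t9: re-runs because a2 3->0; t7 3->0; new result 0.
  t10: re-runs because t7 3->0; t1 3->0; new result 0 (unchanged).
  t12: re-runs because t9 3->0; new result 0.

t12 now evaluates to 0.
Run set: t1, t2, t3, t4, t7, t9, t10, t12 (8 run).
Changed values: a2, t1, t2, t3, t4, t7, t9, t12.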